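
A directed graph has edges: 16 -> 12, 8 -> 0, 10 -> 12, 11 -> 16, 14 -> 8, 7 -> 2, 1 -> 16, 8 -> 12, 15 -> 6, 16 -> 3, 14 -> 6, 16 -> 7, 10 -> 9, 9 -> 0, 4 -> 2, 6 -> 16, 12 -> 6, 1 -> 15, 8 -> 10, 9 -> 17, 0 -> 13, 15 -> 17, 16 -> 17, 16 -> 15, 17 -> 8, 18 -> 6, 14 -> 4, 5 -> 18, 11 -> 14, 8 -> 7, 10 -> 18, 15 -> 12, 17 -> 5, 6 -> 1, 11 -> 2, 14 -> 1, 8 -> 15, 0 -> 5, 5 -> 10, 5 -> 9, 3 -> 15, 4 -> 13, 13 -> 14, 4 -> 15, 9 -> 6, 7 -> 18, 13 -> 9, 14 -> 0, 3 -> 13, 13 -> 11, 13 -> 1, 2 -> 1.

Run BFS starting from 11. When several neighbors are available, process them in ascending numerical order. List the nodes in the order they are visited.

11, 2, 14, 16, 1, 0, 4, 6, 8, 3, 7, 12, 15, 17, 5, 13, 10, 18, 9

Visit 11; enqueue 2, 14, 16 → queue [2, 14, 16]
Visit 2; enqueue 1 → queue [14, 16, 1]
Visit 14; enqueue 0, 4, 6, 8 → queue [16, 1, 0, 4, 6, 8]
Visit 16; enqueue 3, 7, 12, 15, 17 → queue [1, 0, 4, 6, 8, 3, 7, 12, 15, 17]
Visit 1 → queue [0, 4, 6, 8, 3, 7, 12, 15, 17]
Visit 0; enqueue 5, 13 → queue [4, 6, 8, 3, 7, 12, 15, 17, 5, 13]
Visit 4 → queue [6, 8, 3, 7, 12, 15, 17, 5, 13]
Visit 6 → queue [8, 3, 7, 12, 15, 17, 5, 13]
Visit 8; enqueue 10 → queue [3, 7, 12, 15, 17, 5, 13, 10]
Visit 3 → queue [7, 12, 15, 17, 5, 13, 10]
Visit 7; enqueue 18 → queue [12, 15, 17, 5, 13, 10, 18]
Visit 12 → queue [15, 17, 5, 13, 10, 18]
Visit 15 → queue [17, 5, 13, 10, 18]
Visit 17 → queue [5, 13, 10, 18]
Visit 5; enqueue 9 → queue [13, 10, 18, 9]
Visit 13 → queue [10, 18, 9]
Visit 10 → queue [18, 9]
Visit 18 → queue [9]
Visit 9 → queue []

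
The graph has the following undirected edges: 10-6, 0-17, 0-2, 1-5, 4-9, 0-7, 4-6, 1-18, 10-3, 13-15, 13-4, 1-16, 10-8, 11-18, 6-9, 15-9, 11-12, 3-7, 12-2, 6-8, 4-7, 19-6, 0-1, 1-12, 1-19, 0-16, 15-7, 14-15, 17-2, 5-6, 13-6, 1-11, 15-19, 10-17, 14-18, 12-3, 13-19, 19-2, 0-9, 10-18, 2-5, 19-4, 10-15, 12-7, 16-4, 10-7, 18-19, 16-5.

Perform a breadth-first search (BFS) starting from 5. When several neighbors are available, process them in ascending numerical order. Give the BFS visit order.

Visit 5; enqueue 1, 2, 6, 16 → queue [1, 2, 6, 16]
Visit 1; enqueue 0, 11, 12, 18, 19 → queue [2, 6, 16, 0, 11, 12, 18, 19]
Visit 2; enqueue 17 → queue [6, 16, 0, 11, 12, 18, 19, 17]
Visit 6; enqueue 4, 8, 9, 10, 13 → queue [16, 0, 11, 12, 18, 19, 17, 4, 8, 9, 10, 13]
Visit 16 → queue [0, 11, 12, 18, 19, 17, 4, 8, 9, 10, 13]
Visit 0; enqueue 7 → queue [11, 12, 18, 19, 17, 4, 8, 9, 10, 13, 7]
Visit 11 → queue [12, 18, 19, 17, 4, 8, 9, 10, 13, 7]
Visit 12; enqueue 3 → queue [18, 19, 17, 4, 8, 9, 10, 13, 7, 3]
Visit 18; enqueue 14 → queue [19, 17, 4, 8, 9, 10, 13, 7, 3, 14]
Visit 19; enqueue 15 → queue [17, 4, 8, 9, 10, 13, 7, 3, 14, 15]
Visit 17 → queue [4, 8, 9, 10, 13, 7, 3, 14, 15]
Visit 4 → queue [8, 9, 10, 13, 7, 3, 14, 15]
Visit 8 → queue [9, 10, 13, 7, 3, 14, 15]
Visit 9 → queue [10, 13, 7, 3, 14, 15]
Visit 10 → queue [13, 7, 3, 14, 15]
Visit 13 → queue [7, 3, 14, 15]
Visit 7 → queue [3, 14, 15]
Visit 3 → queue [14, 15]
Visit 14 → queue [15]
Visit 15 → queue []

5 1 2 6 16 0 11 12 18 19 17 4 8 9 10 13 7 3 14 15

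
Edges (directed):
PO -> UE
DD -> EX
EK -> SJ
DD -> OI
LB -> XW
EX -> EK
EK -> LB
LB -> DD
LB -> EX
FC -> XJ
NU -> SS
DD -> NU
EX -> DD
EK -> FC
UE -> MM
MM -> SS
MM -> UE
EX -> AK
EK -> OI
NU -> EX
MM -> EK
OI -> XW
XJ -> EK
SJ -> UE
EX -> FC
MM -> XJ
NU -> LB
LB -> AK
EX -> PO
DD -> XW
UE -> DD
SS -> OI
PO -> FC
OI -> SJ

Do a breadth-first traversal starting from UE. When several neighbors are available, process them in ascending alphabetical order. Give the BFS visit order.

UE -> DD -> MM -> EX -> NU -> OI -> XW -> EK -> SS -> XJ -> AK -> FC -> PO -> LB -> SJ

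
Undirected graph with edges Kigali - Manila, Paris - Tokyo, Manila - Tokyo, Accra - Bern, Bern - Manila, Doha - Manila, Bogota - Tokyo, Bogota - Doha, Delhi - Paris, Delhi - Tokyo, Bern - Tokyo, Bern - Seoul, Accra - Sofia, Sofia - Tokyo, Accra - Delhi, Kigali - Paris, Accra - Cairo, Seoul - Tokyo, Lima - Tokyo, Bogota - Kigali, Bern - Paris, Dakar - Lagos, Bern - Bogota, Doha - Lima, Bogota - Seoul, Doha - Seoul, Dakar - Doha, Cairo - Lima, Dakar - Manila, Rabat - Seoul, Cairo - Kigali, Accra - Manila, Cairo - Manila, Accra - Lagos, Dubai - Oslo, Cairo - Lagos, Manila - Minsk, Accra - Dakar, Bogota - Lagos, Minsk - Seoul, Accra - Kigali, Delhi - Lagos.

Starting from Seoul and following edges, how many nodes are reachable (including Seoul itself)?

BFS from Seoul visits: Seoul, Bern, Bogota, Doha, Minsk, Rabat, Tokyo, Accra, Manila, Paris, Kigali, Lagos, Dakar, Lima, Delhi, Sofia, Cairo
Reachable nodes: 17 of 19 total.

17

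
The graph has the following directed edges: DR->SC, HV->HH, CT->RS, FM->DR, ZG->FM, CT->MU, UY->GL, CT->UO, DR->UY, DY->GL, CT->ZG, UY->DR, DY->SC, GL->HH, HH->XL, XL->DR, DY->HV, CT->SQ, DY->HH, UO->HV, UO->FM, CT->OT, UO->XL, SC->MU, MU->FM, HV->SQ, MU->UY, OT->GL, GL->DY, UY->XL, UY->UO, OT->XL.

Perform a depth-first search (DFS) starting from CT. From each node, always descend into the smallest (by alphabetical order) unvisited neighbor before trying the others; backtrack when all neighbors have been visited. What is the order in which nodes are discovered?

Visit CT
CT → MU
MU → FM
FM → DR
DR → SC
DR → UY
UY → GL
GL → DY
DY → HH
HH → XL
DY → HV
HV → SQ
UY → UO
CT → OT
CT → RS
CT → ZG

CT MU FM DR SC UY GL DY HH XL HV SQ UO OT RS ZG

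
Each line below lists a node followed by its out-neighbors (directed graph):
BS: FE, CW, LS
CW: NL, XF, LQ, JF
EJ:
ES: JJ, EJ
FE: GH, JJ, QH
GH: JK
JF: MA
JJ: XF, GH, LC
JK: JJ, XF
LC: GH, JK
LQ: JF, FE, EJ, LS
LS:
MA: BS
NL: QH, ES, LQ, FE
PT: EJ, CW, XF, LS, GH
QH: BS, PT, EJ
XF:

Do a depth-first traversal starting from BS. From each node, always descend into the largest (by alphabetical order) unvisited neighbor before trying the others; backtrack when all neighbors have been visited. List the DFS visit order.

Visit BS
BS → LS
BS → FE
FE → QH
QH → PT
PT → XF
PT → GH
GH → JK
JK → JJ
JJ → LC
PT → EJ
PT → CW
CW → NL
NL → LQ
LQ → JF
JF → MA
NL → ES

BS → LS → FE → QH → PT → XF → GH → JK → JJ → LC → EJ → CW → NL → LQ → JF → MA → ES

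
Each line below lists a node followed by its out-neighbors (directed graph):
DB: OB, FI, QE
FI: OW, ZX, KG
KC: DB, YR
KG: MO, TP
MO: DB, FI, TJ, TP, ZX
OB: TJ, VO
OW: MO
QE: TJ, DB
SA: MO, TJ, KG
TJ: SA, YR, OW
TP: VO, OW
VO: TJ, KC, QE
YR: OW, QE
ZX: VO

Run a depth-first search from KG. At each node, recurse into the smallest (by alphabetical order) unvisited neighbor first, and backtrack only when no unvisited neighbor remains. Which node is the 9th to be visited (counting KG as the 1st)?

YR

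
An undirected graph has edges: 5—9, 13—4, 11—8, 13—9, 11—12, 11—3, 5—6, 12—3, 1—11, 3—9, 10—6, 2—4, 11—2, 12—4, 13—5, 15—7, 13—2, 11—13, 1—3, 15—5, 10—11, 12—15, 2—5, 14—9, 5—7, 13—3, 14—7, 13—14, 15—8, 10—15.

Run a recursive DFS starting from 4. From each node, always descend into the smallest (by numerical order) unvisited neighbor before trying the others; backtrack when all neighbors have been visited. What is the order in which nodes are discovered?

Visit 4
4 → 2
2 → 5
5 → 6
6 → 10
10 → 11
11 → 1
1 → 3
3 → 9
9 → 13
13 → 14
14 → 7
7 → 15
15 → 8
15 → 12

4, 2, 5, 6, 10, 11, 1, 3, 9, 13, 14, 7, 15, 8, 12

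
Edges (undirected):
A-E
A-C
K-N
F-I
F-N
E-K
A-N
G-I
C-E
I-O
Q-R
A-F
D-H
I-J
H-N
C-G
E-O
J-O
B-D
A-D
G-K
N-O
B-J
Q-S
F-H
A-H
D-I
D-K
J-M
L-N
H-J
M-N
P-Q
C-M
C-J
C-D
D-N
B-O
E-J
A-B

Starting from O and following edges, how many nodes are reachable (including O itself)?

15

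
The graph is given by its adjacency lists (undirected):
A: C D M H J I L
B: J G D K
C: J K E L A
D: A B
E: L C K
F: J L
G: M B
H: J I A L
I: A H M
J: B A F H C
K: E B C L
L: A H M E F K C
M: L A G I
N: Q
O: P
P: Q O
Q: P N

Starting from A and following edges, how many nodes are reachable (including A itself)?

13

BFS from A visits: A, C, D, M, H, J, I, L, K, E, B, G, F
Reachable nodes: 13 of 17 total.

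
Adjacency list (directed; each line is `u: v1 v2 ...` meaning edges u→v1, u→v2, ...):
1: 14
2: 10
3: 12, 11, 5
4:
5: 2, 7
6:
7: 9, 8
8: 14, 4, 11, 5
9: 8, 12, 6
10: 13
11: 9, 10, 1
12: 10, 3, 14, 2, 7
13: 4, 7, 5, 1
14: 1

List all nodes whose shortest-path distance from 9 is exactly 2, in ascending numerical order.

Level 0: 9
Level 1: 6, 8, 12
Level 2: 2, 3, 4, 5, 7, 10, 11, 14
Level 3: 1, 13

2, 3, 4, 5, 7, 10, 11, 14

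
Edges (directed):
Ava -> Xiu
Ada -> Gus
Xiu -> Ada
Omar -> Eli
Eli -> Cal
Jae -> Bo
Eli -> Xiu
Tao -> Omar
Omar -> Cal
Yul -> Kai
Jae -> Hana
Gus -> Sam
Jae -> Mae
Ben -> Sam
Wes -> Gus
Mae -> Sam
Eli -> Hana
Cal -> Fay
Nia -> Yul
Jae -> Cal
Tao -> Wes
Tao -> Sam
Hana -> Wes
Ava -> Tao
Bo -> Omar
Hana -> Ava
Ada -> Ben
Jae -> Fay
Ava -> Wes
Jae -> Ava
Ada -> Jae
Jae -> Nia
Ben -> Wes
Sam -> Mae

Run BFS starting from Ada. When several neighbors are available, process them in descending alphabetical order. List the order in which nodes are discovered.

Ada → Jae → Gus → Ben → Nia → Mae → Hana → Fay → Cal → Bo → Ava → Sam → Wes → Yul → Omar → Xiu → Tao → Kai → Eli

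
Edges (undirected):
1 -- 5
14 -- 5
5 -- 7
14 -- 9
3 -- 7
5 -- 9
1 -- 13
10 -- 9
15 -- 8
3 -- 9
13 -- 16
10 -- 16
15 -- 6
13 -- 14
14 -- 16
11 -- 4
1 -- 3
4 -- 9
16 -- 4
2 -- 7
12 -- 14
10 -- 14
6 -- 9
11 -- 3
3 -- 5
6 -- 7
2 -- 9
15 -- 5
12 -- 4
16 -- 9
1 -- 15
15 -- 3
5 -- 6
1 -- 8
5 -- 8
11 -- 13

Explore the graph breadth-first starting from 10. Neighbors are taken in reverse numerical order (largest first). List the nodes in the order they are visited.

Visit 10; enqueue 16, 14, 9 → queue [16, 14, 9]
Visit 16; enqueue 13, 4 → queue [14, 9, 13, 4]
Visit 14; enqueue 12, 5 → queue [9, 13, 4, 12, 5]
Visit 9; enqueue 6, 3, 2 → queue [13, 4, 12, 5, 6, 3, 2]
Visit 13; enqueue 11, 1 → queue [4, 12, 5, 6, 3, 2, 11, 1]
Visit 4 → queue [12, 5, 6, 3, 2, 11, 1]
Visit 12 → queue [5, 6, 3, 2, 11, 1]
Visit 5; enqueue 15, 8, 7 → queue [6, 3, 2, 11, 1, 15, 8, 7]
Visit 6 → queue [3, 2, 11, 1, 15, 8, 7]
Visit 3 → queue [2, 11, 1, 15, 8, 7]
Visit 2 → queue [11, 1, 15, 8, 7]
Visit 11 → queue [1, 15, 8, 7]
Visit 1 → queue [15, 8, 7]
Visit 15 → queue [8, 7]
Visit 8 → queue [7]
Visit 7 → queue []

10 16 14 9 13 4 12 5 6 3 2 11 1 15 8 7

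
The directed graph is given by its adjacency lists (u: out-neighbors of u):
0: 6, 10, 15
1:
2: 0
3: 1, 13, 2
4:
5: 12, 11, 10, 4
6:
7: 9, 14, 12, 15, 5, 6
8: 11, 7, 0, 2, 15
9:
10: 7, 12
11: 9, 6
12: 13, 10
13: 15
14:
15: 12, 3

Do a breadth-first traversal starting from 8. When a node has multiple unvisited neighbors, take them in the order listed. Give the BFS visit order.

Visit 8; enqueue 11, 7, 0, 2, 15 → queue [11, 7, 0, 2, 15]
Visit 11; enqueue 9, 6 → queue [7, 0, 2, 15, 9, 6]
Visit 7; enqueue 14, 12, 5 → queue [0, 2, 15, 9, 6, 14, 12, 5]
Visit 0; enqueue 10 → queue [2, 15, 9, 6, 14, 12, 5, 10]
Visit 2 → queue [15, 9, 6, 14, 12, 5, 10]
Visit 15; enqueue 3 → queue [9, 6, 14, 12, 5, 10, 3]
Visit 9 → queue [6, 14, 12, 5, 10, 3]
Visit 6 → queue [14, 12, 5, 10, 3]
Visit 14 → queue [12, 5, 10, 3]
Visit 12; enqueue 13 → queue [5, 10, 3, 13]
Visit 5; enqueue 4 → queue [10, 3, 13, 4]
Visit 10 → queue [3, 13, 4]
Visit 3; enqueue 1 → queue [13, 4, 1]
Visit 13 → queue [4, 1]
Visit 4 → queue [1]
Visit 1 → queue []

8 -> 11 -> 7 -> 0 -> 2 -> 15 -> 9 -> 6 -> 14 -> 12 -> 5 -> 10 -> 3 -> 13 -> 4 -> 1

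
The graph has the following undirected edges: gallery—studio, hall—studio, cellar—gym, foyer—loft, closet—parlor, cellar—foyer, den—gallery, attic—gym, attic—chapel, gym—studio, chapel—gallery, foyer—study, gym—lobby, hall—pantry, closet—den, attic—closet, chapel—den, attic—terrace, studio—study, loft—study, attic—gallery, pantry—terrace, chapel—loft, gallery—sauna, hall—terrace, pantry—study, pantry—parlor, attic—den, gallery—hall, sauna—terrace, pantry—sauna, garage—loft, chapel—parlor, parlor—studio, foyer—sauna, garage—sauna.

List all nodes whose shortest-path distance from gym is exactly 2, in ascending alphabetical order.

chapel, closet, den, foyer, gallery, hall, parlor, study, terrace

Level 0: gym
Level 1: attic, cellar, lobby, studio
Level 2: chapel, closet, den, foyer, gallery, hall, parlor, study, terrace
Level 3: loft, pantry, sauna
Level 4: garage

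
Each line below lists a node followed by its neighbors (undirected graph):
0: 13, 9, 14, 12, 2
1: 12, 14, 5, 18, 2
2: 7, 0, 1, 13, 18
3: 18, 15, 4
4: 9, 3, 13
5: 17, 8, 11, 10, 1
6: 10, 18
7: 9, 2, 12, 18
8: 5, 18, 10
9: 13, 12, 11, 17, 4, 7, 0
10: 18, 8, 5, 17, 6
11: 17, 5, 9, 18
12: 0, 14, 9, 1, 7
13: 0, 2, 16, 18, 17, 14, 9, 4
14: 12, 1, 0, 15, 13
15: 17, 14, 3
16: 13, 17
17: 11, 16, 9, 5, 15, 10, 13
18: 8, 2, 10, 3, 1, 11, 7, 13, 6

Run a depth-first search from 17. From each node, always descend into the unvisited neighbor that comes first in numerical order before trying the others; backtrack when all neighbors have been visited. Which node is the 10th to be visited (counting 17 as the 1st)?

14

Visit 17
17 → 5
5 → 1
1 → 2
2 → 0
0 → 9
9 → 4
4 → 3
3 → 15
15 → 14
14 → 12
12 → 7
7 → 18
18 → 6
6 → 10
10 → 8
18 → 11
18 → 13
13 → 16

Visit order: 17, 5, 1, 2, 0, 9, 4, 3, 15, 14, 12, 7, 18, 6, 10, 8, 11, 13, 16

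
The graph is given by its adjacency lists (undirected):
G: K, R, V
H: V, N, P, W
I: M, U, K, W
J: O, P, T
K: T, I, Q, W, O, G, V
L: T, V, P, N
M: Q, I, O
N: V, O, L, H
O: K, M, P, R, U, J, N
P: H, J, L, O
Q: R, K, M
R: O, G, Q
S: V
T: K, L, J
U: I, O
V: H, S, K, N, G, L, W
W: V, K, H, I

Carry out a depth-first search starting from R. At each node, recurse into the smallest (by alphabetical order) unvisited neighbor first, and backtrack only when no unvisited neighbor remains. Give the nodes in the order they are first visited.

R -> G -> K -> I -> M -> O -> J -> P -> H -> N -> L -> T -> V -> S -> W -> U -> Q

Visit R
R → G
G → K
K → I
I → M
M → O
O → J
J → P
P → H
H → N
N → L
L → T
L → V
V → S
V → W
O → U
M → Q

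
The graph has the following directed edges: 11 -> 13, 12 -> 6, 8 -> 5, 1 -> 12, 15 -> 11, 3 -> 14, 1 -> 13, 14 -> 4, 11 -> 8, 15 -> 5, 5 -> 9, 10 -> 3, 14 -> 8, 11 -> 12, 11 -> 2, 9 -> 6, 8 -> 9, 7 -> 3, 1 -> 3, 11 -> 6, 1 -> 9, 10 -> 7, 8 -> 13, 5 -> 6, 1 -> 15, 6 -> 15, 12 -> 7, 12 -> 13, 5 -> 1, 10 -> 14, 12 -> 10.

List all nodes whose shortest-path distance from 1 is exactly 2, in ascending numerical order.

5, 6, 7, 10, 11, 14

Level 0: 1
Level 1: 3, 9, 12, 13, 15
Level 2: 5, 6, 7, 10, 11, 14
Level 3: 2, 4, 8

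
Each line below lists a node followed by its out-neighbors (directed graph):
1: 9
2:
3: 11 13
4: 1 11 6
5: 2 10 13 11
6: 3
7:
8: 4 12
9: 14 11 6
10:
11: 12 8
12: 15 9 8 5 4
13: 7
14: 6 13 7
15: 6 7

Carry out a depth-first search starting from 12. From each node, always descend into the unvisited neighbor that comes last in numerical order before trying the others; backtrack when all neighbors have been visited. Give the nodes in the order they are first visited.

Visit 12
12 → 15
15 → 7
15 → 6
6 → 3
3 → 13
3 → 11
11 → 8
8 → 4
4 → 1
1 → 9
9 → 14
12 → 5
5 → 10
5 → 2

12, 15, 7, 6, 3, 13, 11, 8, 4, 1, 9, 14, 5, 10, 2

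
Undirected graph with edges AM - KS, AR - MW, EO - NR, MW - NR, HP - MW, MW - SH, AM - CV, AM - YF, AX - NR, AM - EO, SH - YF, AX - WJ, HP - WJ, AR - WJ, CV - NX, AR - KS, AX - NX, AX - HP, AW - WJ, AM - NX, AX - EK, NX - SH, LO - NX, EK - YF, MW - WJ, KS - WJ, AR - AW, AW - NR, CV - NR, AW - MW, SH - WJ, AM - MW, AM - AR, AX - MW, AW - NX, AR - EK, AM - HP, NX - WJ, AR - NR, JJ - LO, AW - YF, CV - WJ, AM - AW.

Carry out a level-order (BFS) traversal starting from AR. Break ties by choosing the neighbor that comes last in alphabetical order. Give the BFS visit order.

Visit AR; enqueue WJ, NR, MW, KS, EK, AW, AM → queue [WJ, NR, MW, KS, EK, AW, AM]
Visit WJ; enqueue SH, NX, HP, CV, AX → queue [NR, MW, KS, EK, AW, AM, SH, NX, HP, CV, AX]
Visit NR; enqueue EO → queue [MW, KS, EK, AW, AM, SH, NX, HP, CV, AX, EO]
Visit MW → queue [KS, EK, AW, AM, SH, NX, HP, CV, AX, EO]
Visit KS → queue [EK, AW, AM, SH, NX, HP, CV, AX, EO]
Visit EK; enqueue YF → queue [AW, AM, SH, NX, HP, CV, AX, EO, YF]
Visit AW → queue [AM, SH, NX, HP, CV, AX, EO, YF]
Visit AM → queue [SH, NX, HP, CV, AX, EO, YF]
Visit SH → queue [NX, HP, CV, AX, EO, YF]
Visit NX; enqueue LO → queue [HP, CV, AX, EO, YF, LO]
Visit HP → queue [CV, AX, EO, YF, LO]
Visit CV → queue [AX, EO, YF, LO]
Visit AX → queue [EO, YF, LO]
Visit EO → queue [YF, LO]
Visit YF → queue [LO]
Visit LO; enqueue JJ → queue [JJ]
Visit JJ → queue []

AR, WJ, NR, MW, KS, EK, AW, AM, SH, NX, HP, CV, AX, EO, YF, LO, JJ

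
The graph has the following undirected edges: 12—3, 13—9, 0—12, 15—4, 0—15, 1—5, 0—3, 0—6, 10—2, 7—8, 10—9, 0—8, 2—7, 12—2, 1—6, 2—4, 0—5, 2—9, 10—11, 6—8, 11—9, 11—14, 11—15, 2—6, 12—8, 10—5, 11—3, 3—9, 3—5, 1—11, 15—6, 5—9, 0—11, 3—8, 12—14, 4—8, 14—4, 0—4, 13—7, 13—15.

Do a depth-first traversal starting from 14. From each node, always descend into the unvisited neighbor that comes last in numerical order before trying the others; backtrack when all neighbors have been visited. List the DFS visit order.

14 12 8 7 13 15 11 10 9 5 3 0 6 2 4 1

Visit 14
14 → 12
12 → 8
8 → 7
7 → 13
13 → 15
15 → 11
11 → 10
10 → 9
9 → 5
5 → 3
3 → 0
0 → 6
6 → 2
2 → 4
6 → 1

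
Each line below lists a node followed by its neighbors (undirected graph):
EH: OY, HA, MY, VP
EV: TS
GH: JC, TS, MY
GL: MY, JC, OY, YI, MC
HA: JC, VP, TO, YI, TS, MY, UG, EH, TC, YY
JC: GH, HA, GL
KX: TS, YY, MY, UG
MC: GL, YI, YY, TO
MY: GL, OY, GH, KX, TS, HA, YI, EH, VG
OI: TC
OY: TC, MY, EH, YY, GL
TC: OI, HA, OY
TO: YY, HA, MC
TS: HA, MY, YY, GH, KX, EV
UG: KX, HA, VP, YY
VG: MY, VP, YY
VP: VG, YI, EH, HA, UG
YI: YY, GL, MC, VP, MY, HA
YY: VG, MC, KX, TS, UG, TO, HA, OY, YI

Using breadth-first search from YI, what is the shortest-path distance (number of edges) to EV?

3

Level 0: YI
Level 1: GL, HA, MC, MY, VP, YY
Level 2: EH, GH, JC, KX, OY, TC, TO, TS, UG, VG
Level 3: EV, OI
EV first appears at level 3.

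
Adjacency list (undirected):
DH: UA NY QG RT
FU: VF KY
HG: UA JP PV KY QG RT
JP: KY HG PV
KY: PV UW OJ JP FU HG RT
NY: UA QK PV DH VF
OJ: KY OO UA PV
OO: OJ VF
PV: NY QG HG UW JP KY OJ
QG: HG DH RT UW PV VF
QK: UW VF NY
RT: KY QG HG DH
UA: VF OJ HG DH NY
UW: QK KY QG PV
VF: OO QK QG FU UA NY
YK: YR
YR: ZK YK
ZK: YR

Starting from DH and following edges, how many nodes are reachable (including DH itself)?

BFS from DH visits: DH, UA, NY, QG, RT, VF, OJ, HG, QK, PV, UW, KY, OO, FU, JP
Reachable nodes: 15 of 18 total.

15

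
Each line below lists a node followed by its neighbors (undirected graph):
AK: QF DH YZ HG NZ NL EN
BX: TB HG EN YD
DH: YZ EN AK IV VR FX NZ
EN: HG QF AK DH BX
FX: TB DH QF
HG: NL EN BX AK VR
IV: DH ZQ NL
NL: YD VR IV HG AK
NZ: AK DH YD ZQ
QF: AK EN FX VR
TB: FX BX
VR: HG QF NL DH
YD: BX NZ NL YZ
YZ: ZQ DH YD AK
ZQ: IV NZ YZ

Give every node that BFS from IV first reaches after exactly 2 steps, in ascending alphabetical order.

AK, EN, FX, HG, NZ, VR, YD, YZ

Level 0: IV
Level 1: DH, NL, ZQ
Level 2: AK, EN, FX, HG, NZ, VR, YD, YZ
Level 3: BX, QF, TB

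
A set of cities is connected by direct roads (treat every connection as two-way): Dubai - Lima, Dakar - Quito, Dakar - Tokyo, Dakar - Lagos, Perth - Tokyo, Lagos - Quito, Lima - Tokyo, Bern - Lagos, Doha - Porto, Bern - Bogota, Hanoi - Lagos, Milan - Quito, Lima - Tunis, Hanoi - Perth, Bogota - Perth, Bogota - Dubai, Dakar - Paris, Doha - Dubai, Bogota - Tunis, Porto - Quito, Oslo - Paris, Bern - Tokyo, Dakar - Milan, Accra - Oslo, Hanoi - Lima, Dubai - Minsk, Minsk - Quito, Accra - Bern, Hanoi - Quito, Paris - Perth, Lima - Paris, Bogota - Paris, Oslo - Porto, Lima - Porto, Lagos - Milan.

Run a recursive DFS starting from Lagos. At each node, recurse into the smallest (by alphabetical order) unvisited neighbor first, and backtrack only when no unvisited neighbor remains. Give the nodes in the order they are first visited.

Visit Lagos
Lagos → Bern
Bern → Accra
Accra → Oslo
Oslo → Paris
Paris → Bogota
Bogota → Dubai
Dubai → Doha
Doha → Porto
Porto → Lima
Lima → Hanoi
Hanoi → Perth
Perth → Tokyo
Tokyo → Dakar
Dakar → Milan
Milan → Quito
Quito → Minsk
Lima → Tunis

Lagos, Bern, Accra, Oslo, Paris, Bogota, Dubai, Doha, Porto, Lima, Hanoi, Perth, Tokyo, Dakar, Milan, Quito, Minsk, Tunis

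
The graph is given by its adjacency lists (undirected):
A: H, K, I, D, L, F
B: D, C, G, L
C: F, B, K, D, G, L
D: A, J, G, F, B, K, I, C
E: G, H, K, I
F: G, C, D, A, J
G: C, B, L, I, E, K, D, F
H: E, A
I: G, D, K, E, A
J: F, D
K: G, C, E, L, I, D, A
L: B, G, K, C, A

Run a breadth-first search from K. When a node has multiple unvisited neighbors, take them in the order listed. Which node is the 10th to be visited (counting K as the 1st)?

F

Visit K; enqueue G, C, E, L, I, D, A → queue [G, C, E, L, I, D, A]
Visit G; enqueue B, F → queue [C, E, L, I, D, A, B, F]
Visit C → queue [E, L, I, D, A, B, F]
Visit E; enqueue H → queue [L, I, D, A, B, F, H]
Visit L → queue [I, D, A, B, F, H]
Visit I → queue [D, A, B, F, H]
Visit D; enqueue J → queue [A, B, F, H, J]
Visit A → queue [B, F, H, J]
Visit B → queue [F, H, J]
Visit F → queue [H, J]
Visit H → queue [J]
Visit J → queue []

Visit order: K, G, C, E, L, I, D, A, B, F, H, J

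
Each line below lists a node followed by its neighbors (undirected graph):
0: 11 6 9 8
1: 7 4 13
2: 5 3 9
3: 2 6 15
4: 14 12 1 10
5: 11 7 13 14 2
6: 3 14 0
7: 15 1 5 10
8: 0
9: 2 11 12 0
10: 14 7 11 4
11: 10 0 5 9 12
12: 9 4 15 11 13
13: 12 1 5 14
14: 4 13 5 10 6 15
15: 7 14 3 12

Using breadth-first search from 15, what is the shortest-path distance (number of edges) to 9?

Level 0: 15
Level 1: 3, 7, 12, 14
Level 2: 1, 2, 4, 5, 6, 9, 10, 11, 13
Level 3: 0
Level 4: 8
9 first appears at level 2.

2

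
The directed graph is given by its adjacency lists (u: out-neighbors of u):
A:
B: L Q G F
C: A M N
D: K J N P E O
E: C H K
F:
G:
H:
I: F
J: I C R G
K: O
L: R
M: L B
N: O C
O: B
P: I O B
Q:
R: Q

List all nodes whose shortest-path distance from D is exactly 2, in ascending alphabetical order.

B, C, G, H, I, R

Level 0: D
Level 1: E, J, K, N, O, P
Level 2: B, C, G, H, I, R
Level 3: A, F, L, M, Q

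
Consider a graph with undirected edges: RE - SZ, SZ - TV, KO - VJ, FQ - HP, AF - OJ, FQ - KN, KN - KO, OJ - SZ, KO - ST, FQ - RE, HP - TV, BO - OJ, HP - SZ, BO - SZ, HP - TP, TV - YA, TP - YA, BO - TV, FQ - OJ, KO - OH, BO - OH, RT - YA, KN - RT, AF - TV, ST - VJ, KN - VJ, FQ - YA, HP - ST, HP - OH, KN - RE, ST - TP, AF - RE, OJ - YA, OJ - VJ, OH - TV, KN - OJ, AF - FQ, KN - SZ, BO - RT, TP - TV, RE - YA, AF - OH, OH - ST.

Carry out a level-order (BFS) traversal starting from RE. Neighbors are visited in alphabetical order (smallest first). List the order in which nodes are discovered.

Visit RE; enqueue AF, FQ, KN, SZ, YA → queue [AF, FQ, KN, SZ, YA]
Visit AF; enqueue OH, OJ, TV → queue [FQ, KN, SZ, YA, OH, OJ, TV]
Visit FQ; enqueue HP → queue [KN, SZ, YA, OH, OJ, TV, HP]
Visit KN; enqueue KO, RT, VJ → queue [SZ, YA, OH, OJ, TV, HP, KO, RT, VJ]
Visit SZ; enqueue BO → queue [YA, OH, OJ, TV, HP, KO, RT, VJ, BO]
Visit YA; enqueue TP → queue [OH, OJ, TV, HP, KO, RT, VJ, BO, TP]
Visit OH; enqueue ST → queue [OJ, TV, HP, KO, RT, VJ, BO, TP, ST]
Visit OJ → queue [TV, HP, KO, RT, VJ, BO, TP, ST]
Visit TV → queue [HP, KO, RT, VJ, BO, TP, ST]
Visit HP → queue [KO, RT, VJ, BO, TP, ST]
Visit KO → queue [RT, VJ, BO, TP, ST]
Visit RT → queue [VJ, BO, TP, ST]
Visit VJ → queue [BO, TP, ST]
Visit BO → queue [TP, ST]
Visit TP → queue [ST]
Visit ST → queue []

RE, AF, FQ, KN, SZ, YA, OH, OJ, TV, HP, KO, RT, VJ, BO, TP, ST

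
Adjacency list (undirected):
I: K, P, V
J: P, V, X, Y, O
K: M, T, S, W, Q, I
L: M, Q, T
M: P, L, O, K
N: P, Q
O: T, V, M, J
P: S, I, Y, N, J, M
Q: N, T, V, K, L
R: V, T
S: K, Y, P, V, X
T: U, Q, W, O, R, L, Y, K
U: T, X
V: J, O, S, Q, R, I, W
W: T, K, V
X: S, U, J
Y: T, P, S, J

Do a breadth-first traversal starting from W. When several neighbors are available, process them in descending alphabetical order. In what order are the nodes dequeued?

W V T K S R Q O J I Y U L M X P N

Visit W; enqueue V, T, K → queue [V, T, K]
Visit V; enqueue S, R, Q, O, J, I → queue [T, K, S, R, Q, O, J, I]
Visit T; enqueue Y, U, L → queue [K, S, R, Q, O, J, I, Y, U, L]
Visit K; enqueue M → queue [S, R, Q, O, J, I, Y, U, L, M]
Visit S; enqueue X, P → queue [R, Q, O, J, I, Y, U, L, M, X, P]
Visit R → queue [Q, O, J, I, Y, U, L, M, X, P]
Visit Q; enqueue N → queue [O, J, I, Y, U, L, M, X, P, N]
Visit O → queue [J, I, Y, U, L, M, X, P, N]
Visit J → queue [I, Y, U, L, M, X, P, N]
Visit I → queue [Y, U, L, M, X, P, N]
Visit Y → queue [U, L, M, X, P, N]
Visit U → queue [L, M, X, P, N]
Visit L → queue [M, X, P, N]
Visit M → queue [X, P, N]
Visit X → queue [P, N]
Visit P → queue [N]
Visit N → queue []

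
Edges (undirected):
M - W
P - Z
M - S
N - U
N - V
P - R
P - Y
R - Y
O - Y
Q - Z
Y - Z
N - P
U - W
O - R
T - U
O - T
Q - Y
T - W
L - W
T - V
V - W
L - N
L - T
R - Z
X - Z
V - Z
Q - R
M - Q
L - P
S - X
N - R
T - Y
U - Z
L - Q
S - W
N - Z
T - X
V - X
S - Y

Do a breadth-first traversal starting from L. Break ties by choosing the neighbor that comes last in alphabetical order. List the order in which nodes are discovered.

L, W, T, Q, P, N, V, U, S, M, Y, X, O, Z, R

Visit L; enqueue W, T, Q, P, N → queue [W, T, Q, P, N]
Visit W; enqueue V, U, S, M → queue [T, Q, P, N, V, U, S, M]
Visit T; enqueue Y, X, O → queue [Q, P, N, V, U, S, M, Y, X, O]
Visit Q; enqueue Z, R → queue [P, N, V, U, S, M, Y, X, O, Z, R]
Visit P → queue [N, V, U, S, M, Y, X, O, Z, R]
Visit N → queue [V, U, S, M, Y, X, O, Z, R]
Visit V → queue [U, S, M, Y, X, O, Z, R]
Visit U → queue [S, M, Y, X, O, Z, R]
Visit S → queue [M, Y, X, O, Z, R]
Visit M → queue [Y, X, O, Z, R]
Visit Y → queue [X, O, Z, R]
Visit X → queue [O, Z, R]
Visit O → queue [Z, R]
Visit Z → queue [R]
Visit R → queue []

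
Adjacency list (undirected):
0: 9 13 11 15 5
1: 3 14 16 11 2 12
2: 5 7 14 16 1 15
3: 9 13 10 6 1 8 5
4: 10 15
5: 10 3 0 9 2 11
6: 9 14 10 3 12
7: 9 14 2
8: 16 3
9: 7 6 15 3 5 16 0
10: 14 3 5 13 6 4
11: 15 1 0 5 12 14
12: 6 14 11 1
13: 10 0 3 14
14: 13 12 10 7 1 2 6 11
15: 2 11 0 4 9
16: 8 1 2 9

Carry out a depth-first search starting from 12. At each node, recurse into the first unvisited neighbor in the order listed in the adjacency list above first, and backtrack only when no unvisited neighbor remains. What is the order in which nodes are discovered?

12, 6, 9, 7, 14, 13, 10, 3, 1, 16, 8, 2, 5, 0, 11, 15, 4

Visit 12
12 → 6
6 → 9
9 → 7
7 → 14
14 → 13
13 → 10
10 → 3
3 → 1
1 → 16
16 → 8
16 → 2
2 → 5
5 → 0
0 → 11
11 → 15
15 → 4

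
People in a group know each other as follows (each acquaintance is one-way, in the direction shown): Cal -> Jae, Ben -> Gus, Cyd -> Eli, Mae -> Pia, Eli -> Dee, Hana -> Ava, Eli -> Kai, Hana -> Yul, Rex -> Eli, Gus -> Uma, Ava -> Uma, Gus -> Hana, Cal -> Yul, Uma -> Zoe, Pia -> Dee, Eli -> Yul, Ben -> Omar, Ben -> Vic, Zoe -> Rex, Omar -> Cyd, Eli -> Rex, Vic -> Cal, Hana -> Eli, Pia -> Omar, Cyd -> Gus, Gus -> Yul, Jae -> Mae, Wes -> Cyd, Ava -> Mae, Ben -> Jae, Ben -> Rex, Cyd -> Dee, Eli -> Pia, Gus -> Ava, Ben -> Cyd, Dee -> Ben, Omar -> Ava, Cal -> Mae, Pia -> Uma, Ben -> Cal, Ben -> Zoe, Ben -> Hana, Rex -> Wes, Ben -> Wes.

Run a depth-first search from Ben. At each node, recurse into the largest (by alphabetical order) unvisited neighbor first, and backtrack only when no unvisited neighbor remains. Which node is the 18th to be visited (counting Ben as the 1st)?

Cal

Visit Ben
Ben → Zoe
Zoe → Rex
Rex → Wes
Wes → Cyd
Cyd → Gus
Gus → Yul
Gus → Uma
Gus → Hana
Hana → Eli
Eli → Pia
Pia → Omar
Omar → Ava
Ava → Mae
Pia → Dee
Eli → Kai
Ben → Vic
Vic → Cal
Cal → Jae

Visit order: Ben, Zoe, Rex, Wes, Cyd, Gus, Yul, Uma, Hana, Eli, Pia, Omar, Ava, Mae, Dee, Kai, Vic, Cal, Jae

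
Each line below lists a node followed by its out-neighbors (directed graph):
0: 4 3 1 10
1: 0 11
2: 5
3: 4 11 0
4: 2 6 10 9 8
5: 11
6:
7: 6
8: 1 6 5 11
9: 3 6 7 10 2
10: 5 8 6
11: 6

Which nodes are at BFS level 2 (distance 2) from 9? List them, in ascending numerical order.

0, 4, 5, 8, 11

Level 0: 9
Level 1: 2, 3, 6, 7, 10
Level 2: 0, 4, 5, 8, 11
Level 3: 1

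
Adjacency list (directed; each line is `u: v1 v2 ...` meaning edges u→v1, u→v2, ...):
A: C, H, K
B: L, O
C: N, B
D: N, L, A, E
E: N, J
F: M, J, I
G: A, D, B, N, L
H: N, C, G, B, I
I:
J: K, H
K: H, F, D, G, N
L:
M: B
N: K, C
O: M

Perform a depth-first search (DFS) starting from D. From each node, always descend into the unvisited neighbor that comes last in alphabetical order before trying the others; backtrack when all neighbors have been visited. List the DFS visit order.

D, N, K, H, I, G, L, B, O, M, A, C, F, J, E

Visit D
D → N
N → K
K → H
H → I
H → G
G → L
G → B
B → O
O → M
G → A
A → C
K → F
F → J
D → E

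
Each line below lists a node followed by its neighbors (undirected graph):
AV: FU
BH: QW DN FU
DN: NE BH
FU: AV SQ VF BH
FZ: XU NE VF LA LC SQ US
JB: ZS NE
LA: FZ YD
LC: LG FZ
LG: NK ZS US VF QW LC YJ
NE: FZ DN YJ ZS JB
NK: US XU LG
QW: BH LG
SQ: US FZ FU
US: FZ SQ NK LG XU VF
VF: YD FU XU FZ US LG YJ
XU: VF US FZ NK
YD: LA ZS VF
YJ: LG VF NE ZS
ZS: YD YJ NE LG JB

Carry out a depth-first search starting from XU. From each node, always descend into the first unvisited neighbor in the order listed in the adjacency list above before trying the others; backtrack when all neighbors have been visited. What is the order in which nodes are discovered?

Visit XU
XU → VF
VF → YD
YD → LA
LA → FZ
FZ → NE
NE → DN
DN → BH
BH → QW
QW → LG
LG → NK
NK → US
US → SQ
SQ → FU
FU → AV
LG → ZS
ZS → YJ
ZS → JB
LG → LC

XU VF YD LA FZ NE DN BH QW LG NK US SQ FU AV ZS YJ JB LC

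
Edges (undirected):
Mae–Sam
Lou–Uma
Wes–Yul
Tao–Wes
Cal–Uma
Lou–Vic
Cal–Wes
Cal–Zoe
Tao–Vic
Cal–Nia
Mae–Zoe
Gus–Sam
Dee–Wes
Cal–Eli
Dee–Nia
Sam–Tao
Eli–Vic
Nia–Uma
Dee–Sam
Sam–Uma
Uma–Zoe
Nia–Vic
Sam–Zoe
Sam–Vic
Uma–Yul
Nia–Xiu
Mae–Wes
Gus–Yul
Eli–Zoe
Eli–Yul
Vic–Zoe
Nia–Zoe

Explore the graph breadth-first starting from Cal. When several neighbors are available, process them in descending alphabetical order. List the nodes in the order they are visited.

Cal, Zoe, Wes, Uma, Nia, Eli, Vic, Sam, Mae, Yul, Tao, Dee, Lou, Xiu, Gus

Visit Cal; enqueue Zoe, Wes, Uma, Nia, Eli → queue [Zoe, Wes, Uma, Nia, Eli]
Visit Zoe; enqueue Vic, Sam, Mae → queue [Wes, Uma, Nia, Eli, Vic, Sam, Mae]
Visit Wes; enqueue Yul, Tao, Dee → queue [Uma, Nia, Eli, Vic, Sam, Mae, Yul, Tao, Dee]
Visit Uma; enqueue Lou → queue [Nia, Eli, Vic, Sam, Mae, Yul, Tao, Dee, Lou]
Visit Nia; enqueue Xiu → queue [Eli, Vic, Sam, Mae, Yul, Tao, Dee, Lou, Xiu]
Visit Eli → queue [Vic, Sam, Mae, Yul, Tao, Dee, Lou, Xiu]
Visit Vic → queue [Sam, Mae, Yul, Tao, Dee, Lou, Xiu]
Visit Sam; enqueue Gus → queue [Mae, Yul, Tao, Dee, Lou, Xiu, Gus]
Visit Mae → queue [Yul, Tao, Dee, Lou, Xiu, Gus]
Visit Yul → queue [Tao, Dee, Lou, Xiu, Gus]
Visit Tao → queue [Dee, Lou, Xiu, Gus]
Visit Dee → queue [Lou, Xiu, Gus]
Visit Lou → queue [Xiu, Gus]
Visit Xiu → queue [Gus]
Visit Gus → queue []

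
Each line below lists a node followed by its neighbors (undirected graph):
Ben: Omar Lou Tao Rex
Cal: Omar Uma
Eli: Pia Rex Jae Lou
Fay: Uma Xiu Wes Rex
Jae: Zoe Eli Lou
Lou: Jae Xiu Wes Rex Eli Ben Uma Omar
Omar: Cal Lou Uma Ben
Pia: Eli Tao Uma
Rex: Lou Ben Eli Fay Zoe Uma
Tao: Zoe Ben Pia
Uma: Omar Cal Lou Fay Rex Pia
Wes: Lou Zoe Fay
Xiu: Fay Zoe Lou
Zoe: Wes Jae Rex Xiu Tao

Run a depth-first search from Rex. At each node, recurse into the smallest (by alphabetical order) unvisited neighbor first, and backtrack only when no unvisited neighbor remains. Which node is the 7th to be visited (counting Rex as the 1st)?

Visit Rex
Rex → Ben
Ben → Lou
Lou → Eli
Eli → Jae
Jae → Zoe
Zoe → Tao
Tao → Pia
Pia → Uma
Uma → Cal
Cal → Omar
Uma → Fay
Fay → Wes
Fay → Xiu

Visit order: Rex, Ben, Lou, Eli, Jae, Zoe, Tao, Pia, Uma, Cal, Omar, Fay, Wes, Xiu

Tao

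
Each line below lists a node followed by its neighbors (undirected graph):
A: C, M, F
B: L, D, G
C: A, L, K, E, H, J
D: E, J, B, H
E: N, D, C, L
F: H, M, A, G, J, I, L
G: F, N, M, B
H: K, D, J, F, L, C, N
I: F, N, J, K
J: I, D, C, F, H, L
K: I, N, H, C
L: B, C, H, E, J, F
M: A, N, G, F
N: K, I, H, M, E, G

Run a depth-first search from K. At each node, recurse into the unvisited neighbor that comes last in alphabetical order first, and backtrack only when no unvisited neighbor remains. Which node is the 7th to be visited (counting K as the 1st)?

Visit K
K → N
N → M
M → G
G → F
F → L
L → J
J → I
J → H
H → D
D → E
E → C
C → A
D → B

Visit order: K, N, M, G, F, L, J, I, H, D, E, C, A, B

J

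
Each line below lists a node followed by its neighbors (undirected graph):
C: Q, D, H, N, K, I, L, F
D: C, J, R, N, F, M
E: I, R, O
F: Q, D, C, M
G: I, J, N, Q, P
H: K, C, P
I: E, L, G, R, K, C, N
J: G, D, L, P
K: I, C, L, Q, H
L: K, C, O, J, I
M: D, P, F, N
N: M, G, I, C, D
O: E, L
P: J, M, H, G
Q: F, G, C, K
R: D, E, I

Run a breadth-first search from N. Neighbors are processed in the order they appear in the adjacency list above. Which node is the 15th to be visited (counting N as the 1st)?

Visit N; enqueue M, G, I, C, D → queue [M, G, I, C, D]
Visit M; enqueue P, F → queue [G, I, C, D, P, F]
Visit G; enqueue J, Q → queue [I, C, D, P, F, J, Q]
Visit I; enqueue E, L, R, K → queue [C, D, P, F, J, Q, E, L, R, K]
Visit C; enqueue H → queue [D, P, F, J, Q, E, L, R, K, H]
Visit D → queue [P, F, J, Q, E, L, R, K, H]
Visit P → queue [F, J, Q, E, L, R, K, H]
Visit F → queue [J, Q, E, L, R, K, H]
Visit J → queue [Q, E, L, R, K, H]
Visit Q → queue [E, L, R, K, H]
Visit E; enqueue O → queue [L, R, K, H, O]
Visit L → queue [R, K, H, O]
Visit R → queue [K, H, O]
Visit K → queue [H, O]
Visit H → queue [O]
Visit O → queue []

Visit order: N, M, G, I, C, D, P, F, J, Q, E, L, R, K, H, O

H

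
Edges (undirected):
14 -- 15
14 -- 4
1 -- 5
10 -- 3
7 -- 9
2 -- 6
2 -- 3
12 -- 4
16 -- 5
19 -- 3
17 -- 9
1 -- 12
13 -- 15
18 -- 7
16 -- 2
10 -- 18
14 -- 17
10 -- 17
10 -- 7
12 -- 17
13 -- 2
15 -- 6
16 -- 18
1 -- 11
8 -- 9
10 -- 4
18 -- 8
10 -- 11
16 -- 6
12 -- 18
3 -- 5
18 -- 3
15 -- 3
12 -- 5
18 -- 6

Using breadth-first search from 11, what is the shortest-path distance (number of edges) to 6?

Level 0: 11
Level 1: 1, 10
Level 2: 3, 4, 5, 7, 12, 17, 18
Level 3: 2, 6, 8, 9, 14, 15, 16, 19
Level 4: 13
6 first appears at level 3.

3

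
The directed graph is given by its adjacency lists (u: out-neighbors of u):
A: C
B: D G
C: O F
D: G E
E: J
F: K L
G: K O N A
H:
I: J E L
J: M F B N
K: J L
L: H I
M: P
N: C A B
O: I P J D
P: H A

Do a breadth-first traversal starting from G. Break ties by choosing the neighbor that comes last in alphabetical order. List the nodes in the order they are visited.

Visit G; enqueue O, N, K, A → queue [O, N, K, A]
Visit O; enqueue P, J, I, D → queue [N, K, A, P, J, I, D]
Visit N; enqueue C, B → queue [K, A, P, J, I, D, C, B]
Visit K; enqueue L → queue [A, P, J, I, D, C, B, L]
Visit A → queue [P, J, I, D, C, B, L]
Visit P; enqueue H → queue [J, I, D, C, B, L, H]
Visit J; enqueue M, F → queue [I, D, C, B, L, H, M, F]
Visit I; enqueue E → queue [D, C, B, L, H, M, F, E]
Visit D → queue [C, B, L, H, M, F, E]
Visit C → queue [B, L, H, M, F, E]
Visit B → queue [L, H, M, F, E]
Visit L → queue [H, M, F, E]
Visit H → queue [M, F, E]
Visit M → queue [F, E]
Visit F → queue [E]
Visit E → queue []

G -> O -> N -> K -> A -> P -> J -> I -> D -> C -> B -> L -> H -> M -> F -> E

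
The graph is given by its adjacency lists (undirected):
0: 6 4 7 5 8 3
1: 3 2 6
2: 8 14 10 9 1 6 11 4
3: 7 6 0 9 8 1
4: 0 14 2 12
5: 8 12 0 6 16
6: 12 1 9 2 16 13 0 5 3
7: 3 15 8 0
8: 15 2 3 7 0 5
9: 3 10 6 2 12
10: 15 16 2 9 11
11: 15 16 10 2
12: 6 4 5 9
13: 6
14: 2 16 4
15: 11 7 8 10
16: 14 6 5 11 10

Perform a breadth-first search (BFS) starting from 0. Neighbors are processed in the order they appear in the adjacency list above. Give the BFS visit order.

0, 6, 4, 7, 5, 8, 3, 12, 1, 9, 2, 16, 13, 14, 15, 10, 11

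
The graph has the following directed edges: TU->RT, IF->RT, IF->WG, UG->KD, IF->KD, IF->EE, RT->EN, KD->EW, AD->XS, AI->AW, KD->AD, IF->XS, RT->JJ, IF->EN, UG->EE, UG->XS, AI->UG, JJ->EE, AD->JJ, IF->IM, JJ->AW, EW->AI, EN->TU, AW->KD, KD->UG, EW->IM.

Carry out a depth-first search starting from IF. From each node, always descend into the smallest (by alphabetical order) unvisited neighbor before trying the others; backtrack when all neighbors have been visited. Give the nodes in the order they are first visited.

Visit IF
IF → EE
IF → EN
EN → TU
TU → RT
RT → JJ
JJ → AW
AW → KD
KD → AD
AD → XS
KD → EW
EW → AI
AI → UG
EW → IM
IF → WG

IF EE EN TU RT JJ AW KD AD XS EW AI UG IM WG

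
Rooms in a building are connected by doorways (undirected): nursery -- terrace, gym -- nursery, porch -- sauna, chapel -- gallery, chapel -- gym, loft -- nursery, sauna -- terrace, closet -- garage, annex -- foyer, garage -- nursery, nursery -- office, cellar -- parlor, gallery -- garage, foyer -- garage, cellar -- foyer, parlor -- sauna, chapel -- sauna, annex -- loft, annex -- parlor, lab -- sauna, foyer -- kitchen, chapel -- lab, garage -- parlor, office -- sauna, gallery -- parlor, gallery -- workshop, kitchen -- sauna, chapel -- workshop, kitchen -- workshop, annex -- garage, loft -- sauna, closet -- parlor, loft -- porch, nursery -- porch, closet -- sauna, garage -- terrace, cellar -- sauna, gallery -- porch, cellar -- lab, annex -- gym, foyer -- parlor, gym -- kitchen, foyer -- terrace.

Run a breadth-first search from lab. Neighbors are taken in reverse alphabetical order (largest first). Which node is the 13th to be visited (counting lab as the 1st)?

gym

Visit lab; enqueue sauna, chapel, cellar → queue [sauna, chapel, cellar]
Visit sauna; enqueue terrace, porch, parlor, office, loft, kitchen, closet → queue [chapel, cellar, terrace, porch, parlor, office, loft, kitchen, closet]
Visit chapel; enqueue workshop, gym, gallery → queue [cellar, terrace, porch, parlor, office, loft, kitchen, closet, workshop, gym, gallery]
Visit cellar; enqueue foyer → queue [terrace, porch, parlor, office, loft, kitchen, closet, workshop, gym, gallery, foyer]
Visit terrace; enqueue nursery, garage → queue [porch, parlor, office, loft, kitchen, closet, workshop, gym, gallery, foyer, nursery, garage]
Visit porch → queue [parlor, office, loft, kitchen, closet, workshop, gym, gallery, foyer, nursery, garage]
Visit parlor; enqueue annex → queue [office, loft, kitchen, closet, workshop, gym, gallery, foyer, nursery, garage, annex]
Visit office → queue [loft, kitchen, closet, workshop, gym, gallery, foyer, nursery, garage, annex]
Visit loft → queue [kitchen, closet, workshop, gym, gallery, foyer, nursery, garage, annex]
Visit kitchen → queue [closet, workshop, gym, gallery, foyer, nursery, garage, annex]
Visit closet → queue [workshop, gym, gallery, foyer, nursery, garage, annex]
Visit workshop → queue [gym, gallery, foyer, nursery, garage, annex]
Visit gym → queue [gallery, foyer, nursery, garage, annex]
Visit gallery → queue [foyer, nursery, garage, annex]
Visit foyer → queue [nursery, garage, annex]
Visit nursery → queue [garage, annex]
Visit garage → queue [annex]
Visit annex → queue []

Visit order: lab, sauna, chapel, cellar, terrace, porch, parlor, office, loft, kitchen, closet, workshop, gym, gallery, foyer, nursery, garage, annex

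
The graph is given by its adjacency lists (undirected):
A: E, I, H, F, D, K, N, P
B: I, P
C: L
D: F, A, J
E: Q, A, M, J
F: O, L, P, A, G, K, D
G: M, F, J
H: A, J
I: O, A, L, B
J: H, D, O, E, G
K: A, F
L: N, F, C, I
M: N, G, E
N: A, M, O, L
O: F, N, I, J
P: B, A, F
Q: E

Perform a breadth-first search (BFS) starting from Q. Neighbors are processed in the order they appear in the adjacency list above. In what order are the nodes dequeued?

Q E A M J I H F D K N P G O L B C

Visit Q; enqueue E → queue [E]
Visit E; enqueue A, M, J → queue [A, M, J]
Visit A; enqueue I, H, F, D, K, N, P → queue [M, J, I, H, F, D, K, N, P]
Visit M; enqueue G → queue [J, I, H, F, D, K, N, P, G]
Visit J; enqueue O → queue [I, H, F, D, K, N, P, G, O]
Visit I; enqueue L, B → queue [H, F, D, K, N, P, G, O, L, B]
Visit H → queue [F, D, K, N, P, G, O, L, B]
Visit F → queue [D, K, N, P, G, O, L, B]
Visit D → queue [K, N, P, G, O, L, B]
Visit K → queue [N, P, G, O, L, B]
Visit N → queue [P, G, O, L, B]
Visit P → queue [G, O, L, B]
Visit G → queue [O, L, B]
Visit O → queue [L, B]
Visit L; enqueue C → queue [B, C]
Visit B → queue [C]
Visit C → queue []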